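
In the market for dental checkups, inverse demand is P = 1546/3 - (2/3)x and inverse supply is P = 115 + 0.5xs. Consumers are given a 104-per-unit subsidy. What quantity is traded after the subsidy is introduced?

Pre-subsidy: 1546/3 - (2/3)x = 115 + 0.5x gives x* = 2402/7 and P* = 2006/7.
With the rebate, buyers effectively pay Pb = Ps − 104, where Ps is the price sellers receive.
On the curves, Pb = 1546/3 - (2/3)x and Ps = 115 + 0.5x; the wedge Ps − Pb = 104 gives 115 + 0.5x − (1546/3 - (2/3)x) = 104, so x' = 3026/7.
Then Pb = 1546/3 − (2/3)·(3026/7) = 1590/7 and Ps = 115 + 0.5·(3026/7) = 2318/7.

x' = 3026/7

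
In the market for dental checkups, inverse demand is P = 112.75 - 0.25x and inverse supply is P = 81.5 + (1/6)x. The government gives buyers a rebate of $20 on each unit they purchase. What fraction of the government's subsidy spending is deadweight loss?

Pre-subsidy: 112.75 - 0.25x = 81.5 + (1/6)x gives x* = 75 and P* = 94.
With the rebate, buyers effectively pay Pb = Ps − 20, where Ps is the price sellers receive.
On the curves, Pb = 112.75 - 0.25x and Ps = 81.5 + (1/6)x; the wedge Ps − Pb = 20 gives 81.5 + (1/6)x − (112.75 - 0.25x) = 20, so x' = 123.
Then Pb = 112.75 − 0.25·123 = 82 and Ps = 81.5 + (1/6)·123 = 102.
ΔCS = ½(75 + 123)(94 − 82) = 1188; ΔPS = ½(75 + 123)(102 − 94) = 792.
Government spending = 20 × 123 = 2460.
DWL = ½ × 20 × (123 − 75) = 480; fraction = 480 / 2460 = 8/41.

DWL / government spending = 8/41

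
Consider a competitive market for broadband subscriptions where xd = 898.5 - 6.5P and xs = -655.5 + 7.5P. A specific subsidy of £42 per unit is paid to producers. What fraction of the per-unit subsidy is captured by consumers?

Consumer share = 15/28

Pre-subsidy: 898.5 - 6.5P = -655.5 + 7.5P gives P* = 111, x* = 177.
With the subsidy, sellers receive Ps = Pb + 42 for each unit, where Pb is the price buyers pay.
Supply in terms of Pb becomes xs = -655.5 + 7.5(Pb + 42) = -340.5 + 7.5Pb. Setting this equal to demand: 898.5 - 6.5Pb = -340.5 + 7.5Pb, so Pb = 88.5.
Sellers receive Ps = 88.5 + 42 = 130.5; x' = 898.5 − 6.5·88.5 = 323.25.
Buyers' price falls by P* − Pb = 111 − 88.5 = 22.5; sellers' price rises by Ps − P* = 130.5 − 111 = 19.5.
So consumers capture 22.5/42 = 15/28 of each unit of subsidy.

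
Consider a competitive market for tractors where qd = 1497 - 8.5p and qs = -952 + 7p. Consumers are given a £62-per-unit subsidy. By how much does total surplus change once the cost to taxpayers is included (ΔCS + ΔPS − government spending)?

Net change in total surplus = -£7378

Pre-subsidy: 1497 - 8.5p = -952 + 7p gives p* = 158, q* = 154.
With the rebate, buyers effectively pay pb = ps − 62, where ps is the price sellers receive.
Demand in terms of ps becomes qd = 1497 − 8.5(ps − 62) = 2024 - 8.5ps. Setting this equal to supply: 2024 - 8.5ps = -952 + 7ps, so ps = 192.
Buyers pay pb = 192 − 62 = 130; q' = -952 + 7·192 = 392.
ΔCS = ½(154 + 392)(158 − 130) = 7644; ΔPS = ½(154 + 392)(192 − 158) = 9282.
Government spending = 62 × 392 = 24304.
Net change = 7644 + 9282 − 24304 = -7378. The loss equals the DWL triangle ½·62·238.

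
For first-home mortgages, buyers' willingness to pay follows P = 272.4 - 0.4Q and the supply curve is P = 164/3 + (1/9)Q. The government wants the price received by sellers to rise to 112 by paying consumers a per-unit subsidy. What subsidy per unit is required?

Required subsidy s = 46 per unit

At a seller price of 112, quantity supplied is -492 + 9·112 = 516.
Buyers absorb 516 only when they pay Pb = 272.4 − 0.4·516 = 66.
s = Ps − Pb = 112 − 66 = 46.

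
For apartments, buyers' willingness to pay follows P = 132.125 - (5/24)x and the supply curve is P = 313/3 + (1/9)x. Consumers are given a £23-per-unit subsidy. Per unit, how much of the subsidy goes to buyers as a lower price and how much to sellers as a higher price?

Buyers gain £15 per unit; sellers gain £8 per unit

Pre-subsidy: 132.125 - (5/24)x = 313/3 + (1/9)x gives x* = 87 and P* = 114.
With the rebate, buyers effectively pay Pb = Ps − 23, where Ps is the price sellers receive.
On the curves, Pb = 132.125 - (5/24)x and Ps = 313/3 + (1/9)x; the wedge Ps − Pb = 23 gives 313/3 + (1/9)x − (132.125 - (5/24)x) = 23, so x' = 159.
Then Pb = 132.125 − (5/24)·159 = 99 and Ps = 313/3 + (1/9)·159 = 122.
Buyers' price falls by P* − Pb = 114 − 99 = 15; sellers' price rises by Ps − P* = 122 − 114 = 8.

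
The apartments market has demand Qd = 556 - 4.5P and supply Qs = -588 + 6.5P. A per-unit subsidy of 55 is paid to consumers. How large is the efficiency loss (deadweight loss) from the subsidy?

Deadweight loss = 4021.875

Pre-subsidy: 556 - 4.5P = -588 + 6.5P gives P* = 104, Q* = 88.
With the rebate, buyers effectively pay Pb = Ps − 55, where Ps is the price sellers receive.
Demand in terms of Ps becomes Qd = 556 − 4.5(Ps − 55) = 803.5 - 4.5Ps. Setting this equal to supply: 803.5 - 4.5Ps = -588 + 6.5Ps, so Ps = 126.5.
Buyers pay Pb = 126.5 − 55 = 71.5; Q' = -588 + 6.5·126.5 = 234.25.
The subsidy expands output by 234.25 − 88 = 146.25 past the efficient level; on those units the gap between marginal cost and willingness to pay runs from 0 up to 55.
DWL = ½ × 55 × 146.25 = 4021.875.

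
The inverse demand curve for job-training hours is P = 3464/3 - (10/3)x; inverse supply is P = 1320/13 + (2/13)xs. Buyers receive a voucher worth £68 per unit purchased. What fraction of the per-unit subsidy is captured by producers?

Pre-subsidy: 3464/3 - (10/3)x = 1320/13 + (2/13)x gives x* = 302 and P* = 148.
With the rebate, buyers effectively pay Pb = Ps − 68, where Ps is the price sellers receive.
On the curves, Pb = 3464/3 - (10/3)x and Ps = 1320/13 + (2/13)x; the wedge Ps − Pb = 68 gives 1320/13 + (2/13)x − (3464/3 - (10/3)x) = 68, so x' = 321.5.
Then Pb = 3464/3 − (10/3)·321.5 = 83 and Ps = 1320/13 + (2/13)·321.5 = 151.
Buyers' price falls by P* − Pb = 148 − 83 = 65; sellers' price rises by Ps − P* = 151 − 148 = 3.
So producers capture 3/68 = 3/68 of each unit of subsidy.

Producer share = 3/68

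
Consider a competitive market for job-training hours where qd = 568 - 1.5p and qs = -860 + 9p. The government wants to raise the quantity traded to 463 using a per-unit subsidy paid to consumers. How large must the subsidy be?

Required subsidy s = 77 per unit

At q = 463, invert demand for the buyer price: pb = (568 − 463)/1.5 = 70; invert supply for the seller price: ps = (463 − (-860))/9 = 147.
The subsidy must fill the gap: s = ps − pb = 147 − 70 = 77.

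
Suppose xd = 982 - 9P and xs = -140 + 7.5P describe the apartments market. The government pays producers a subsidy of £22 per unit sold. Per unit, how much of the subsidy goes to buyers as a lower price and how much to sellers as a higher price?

Pre-subsidy: 982 - 9P = -140 + 7.5P gives P* = 68, x* = 370.
With the subsidy, sellers receive Ps = Pb + 22 for each unit, where Pb is the price buyers pay.
Supply in terms of Pb becomes xs = -140 + 7.5(Pb + 22) = 25 + 7.5Pb. Setting this equal to demand: 982 - 9Pb = 25 + 7.5Pb, so Pb = 58.
Sellers receive Ps = 58 + 22 = 80; x' = 982 − 9·58 = 460.
Buyers' price falls by P* − Pb = 68 − 58 = 10; sellers' price rises by Ps − P* = 80 − 68 = 12.

Buyers gain £10 per unit; sellers gain £12 per unit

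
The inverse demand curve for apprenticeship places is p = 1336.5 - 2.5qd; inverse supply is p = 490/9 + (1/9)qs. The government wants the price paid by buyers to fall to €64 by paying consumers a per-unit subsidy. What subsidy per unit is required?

At a buyer price of 64, quantity demanded is 534.6 − 0.4·64 = 509.
Sellers supply 509 only when they receive ps = 490/9 + (1/9)·509 = 111.
s = ps − pb = 111 − 64 = 47.

Required subsidy s = €47 per unit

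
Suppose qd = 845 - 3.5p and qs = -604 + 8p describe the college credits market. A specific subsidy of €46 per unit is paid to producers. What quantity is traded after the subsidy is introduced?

q' = 516

Pre-subsidy: 845 - 3.5p = -604 + 8p gives p* = 126, q* = 404.
With the subsidy, sellers receive ps = pb + 46 for each unit, where pb is the price buyers pay.
Supply in terms of pb becomes qs = -604 + 8(pb + 46) = -236 + 8pb. Setting this equal to demand: 845 - 3.5pb = -236 + 8pb, so pb = 94.
Sellers receive ps = 94 + 46 = 140; q' = 845 − 3.5·94 = 516.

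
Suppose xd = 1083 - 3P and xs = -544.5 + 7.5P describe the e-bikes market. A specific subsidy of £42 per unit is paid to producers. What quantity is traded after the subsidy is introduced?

x' = 708

Pre-subsidy: 1083 - 3P = -544.5 + 7.5P gives P* = 155, x* = 618.
With the subsidy, sellers receive Ps = Pb + 42 for each unit, where Pb is the price buyers pay.
Supply in terms of Pb becomes xs = -544.5 + 7.5(Pb + 42) = -229.5 + 7.5Pb. Setting this equal to demand: 1083 - 3Pb = -229.5 + 7.5Pb, so Pb = 125.
Sellers receive Ps = 125 + 42 = 167; x' = 1083 − 3·125 = 708.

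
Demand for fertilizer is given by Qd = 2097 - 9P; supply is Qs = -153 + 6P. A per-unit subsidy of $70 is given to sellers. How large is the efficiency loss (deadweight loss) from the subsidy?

Pre-subsidy: 2097 - 9P = -153 + 6P gives P* = 150, Q* = 747.
With the subsidy, sellers receive Ps = Pb + 70 for each unit, where Pb is the price buyers pay.
Supply in terms of Pb becomes Qs = -153 + 6(Pb + 70) = 267 + 6Pb. Setting this equal to demand: 2097 - 9Pb = 267 + 6Pb, so Pb = 122.
Sellers receive Ps = 122 + 70 = 192; Q' = 2097 − 9·122 = 999.
The subsidy expands output by 999 − 747 = 252 past the efficient level; on those units the gap between marginal cost and willingness to pay runs from 0 up to 70.
DWL = ½ × 70 × 252 = 8820.

Deadweight loss = $8820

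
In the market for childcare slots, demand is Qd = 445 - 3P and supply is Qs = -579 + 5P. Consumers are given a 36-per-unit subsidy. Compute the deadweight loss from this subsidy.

Pre-subsidy: 445 - 3P = -579 + 5P gives P* = 128, Q* = 61.
With the rebate, buyers effectively pay Pb = Ps − 36, where Ps is the price sellers receive.
Demand in terms of Ps becomes Qd = 445 − 3(Ps − 36) = 553 - 3Ps. Setting this equal to supply: 553 - 3Ps = -579 + 5Ps, so Ps = 141.5.
Buyers pay Pb = 141.5 − 36 = 105.5; Q' = -579 + 5·141.5 = 128.5.
The subsidy expands output by 128.5 − 61 = 67.5 past the efficient level; on those units the gap between marginal cost and willingness to pay runs from 0 up to 36.
DWL = ½ × 36 × 67.5 = 1215.

Deadweight loss = 1215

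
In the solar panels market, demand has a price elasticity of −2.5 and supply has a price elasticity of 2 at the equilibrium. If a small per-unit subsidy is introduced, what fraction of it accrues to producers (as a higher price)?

For a small subsidy around the equilibrium, the benefit split depends on the relative slopes, which at a point are proportional to the elasticities.
Buyer share = εs/(εs + |εd|) = 2/(2 + 2.5) = 4/9; seller share = |εd|/(εs + |εd|) = 5/9.
So producers capture 5/9 of the subsidy.

Producer share = 5/9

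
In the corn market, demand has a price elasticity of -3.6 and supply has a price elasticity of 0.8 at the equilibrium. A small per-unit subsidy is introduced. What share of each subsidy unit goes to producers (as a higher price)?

For a small subsidy around the equilibrium, the benefit split depends on the relative slopes, which at a point are proportional to the elasticities.
Buyer share = εs/(εs + |εd|) = 0.8/(0.8 + 3.6) = 2/11; seller share = |εd|/(εs + |εd|) = 9/11.
So producers capture 9/11 of the subsidy.

Producer share = 9/11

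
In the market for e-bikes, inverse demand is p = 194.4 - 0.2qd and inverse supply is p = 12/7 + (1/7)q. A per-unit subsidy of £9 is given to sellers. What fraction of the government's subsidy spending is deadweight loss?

Pre-subsidy: 194.4 - 0.2q = 12/7 + (1/7)q gives q* = 562 and p* = 82.
With the subsidy, sellers receive ps = pb + 9 for each unit, where pb is the price buyers pay.
On the curves, pb = 194.4 - 0.2q and ps = 12/7 + (1/7)q; the wedge ps − pb = 9 gives 12/7 + (1/7)q − (194.4 - 0.2q) = 9, so q' = 588.25.
Then pb = 194.4 − 0.2·588.25 = 76.75 and ps = 12/7 + (1/7)·588.25 = 85.75.
ΔCS = ½(562 + 588.25)(82 − 76.75) = 3019.40625; ΔPS = ½(562 + 588.25)(85.75 − 82) = 2156.71875.
Government spending = 9 × 588.25 = 5294.25.
DWL = ½ × 9 × (588.25 − 562) = 118.125; fraction = 118.125 / 5294.25 = 105/4706.

DWL / government spending = 105/4706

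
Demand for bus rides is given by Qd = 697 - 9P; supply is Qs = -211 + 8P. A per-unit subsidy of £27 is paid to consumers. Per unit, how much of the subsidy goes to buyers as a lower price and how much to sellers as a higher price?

Buyers gain 216/17 per unit; sellers gain 243/17 per unit

Pre-subsidy: 697 - 9P = -211 + 8P gives P* = 908/17, Q* = 3677/17.
With the rebate, buyers effectively pay Pb = Ps − 27, where Ps is the price sellers receive.
Demand in terms of Ps becomes Qd = 697 − 9(Ps − 27) = 940 - 9Ps. Setting this equal to supply: 940 - 9Ps = -211 + 8Ps, so Ps = 1151/17.
Buyers pay Pb = 1151/17 − 27 = 692/17; Q' = -211 + 8·(1151/17) = 5621/17.
Buyers' price falls by P* − Pb = 908/17 − 692/17 = 216/17; sellers' price rises by Ps − P* = 1151/17 − 908/17 = 243/17.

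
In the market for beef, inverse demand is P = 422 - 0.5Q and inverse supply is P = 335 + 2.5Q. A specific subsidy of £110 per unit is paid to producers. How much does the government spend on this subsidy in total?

Government cost = 21670/3

Pre-subsidy: 422 - 0.5Q = 335 + 2.5Q gives Q* = 29 and P* = 407.5.
With the subsidy, sellers receive Ps = Pb + 110 for each unit, where Pb is the price buyers pay.
On the curves, Pb = 422 - 0.5Q and Ps = 335 + 2.5Q; the wedge Ps − Pb = 110 gives 335 + 2.5Q − (422 - 0.5Q) = 110, so Q' = 197/3.
Then Pb = 422 − 0.5·(197/3) = 2335/6 and Ps = 335 + 2.5·(197/3) = 2995/6.
Government outlay = subsidy × quantity = 110 × 197/3 = 21670/3.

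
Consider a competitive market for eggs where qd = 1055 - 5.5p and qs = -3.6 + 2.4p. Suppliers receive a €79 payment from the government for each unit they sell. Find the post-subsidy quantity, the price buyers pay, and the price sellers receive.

q' = 450; buyers pay €110; sellers receive €189

Pre-subsidy: 1055 - 5.5p = -3.6 + 2.4p gives p* = 134, q* = 318.
With the subsidy, sellers receive ps = pb + 79 for each unit, where pb is the price buyers pay.
Supply in terms of pb becomes qs = -3.6 + 2.4(pb + 79) = 186 + 2.4pb. Setting this equal to demand: 1055 - 5.5pb = 186 + 2.4pb, so pb = 110.
Sellers receive ps = 110 + 79 = 189; q' = 1055 − 5.5·110 = 450.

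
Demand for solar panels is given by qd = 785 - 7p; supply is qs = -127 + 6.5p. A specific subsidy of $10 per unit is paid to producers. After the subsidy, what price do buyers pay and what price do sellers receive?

Buyers pay 1694/27; sellers receive 1964/27

Pre-subsidy: 785 - 7p = -127 + 6.5p gives p* = 608/9, q* = 2809/9.
With the subsidy, sellers receive ps = pb + 10 for each unit, where pb is the price buyers pay.
Supply in terms of pb becomes qs = -127 + 6.5(pb + 10) = -62 + 6.5pb. Setting this equal to demand: 785 - 7pb = -62 + 6.5pb, so pb = 1694/27.
Sellers receive ps = 1694/27 + 10 = 1964/27; q' = 785 − 7·(1694/27) = 9337/27.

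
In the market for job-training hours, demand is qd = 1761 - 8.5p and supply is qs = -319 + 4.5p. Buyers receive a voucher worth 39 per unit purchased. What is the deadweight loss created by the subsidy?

Deadweight loss = 2237.625

Pre-subsidy: 1761 - 8.5p = -319 + 4.5p gives p* = 160, q* = 401.
With the rebate, buyers effectively pay pb = ps − 39, where ps is the price sellers receive.
Demand in terms of ps becomes qd = 1761 − 8.5(ps − 39) = 2092.5 - 8.5ps. Setting this equal to supply: 2092.5 - 8.5ps = -319 + 4.5ps, so ps = 185.5.
Buyers pay pb = 185.5 − 39 = 146.5; q' = -319 + 4.5·185.5 = 515.75.
The subsidy expands output by 515.75 − 401 = 114.75 past the efficient level; on those units the gap between marginal cost and willingness to pay runs from 0 up to 39.
DWL = ½ × 39 × 114.75 = 2237.625.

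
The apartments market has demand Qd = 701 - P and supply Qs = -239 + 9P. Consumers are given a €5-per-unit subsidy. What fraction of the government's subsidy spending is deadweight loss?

DWL / government spending = 9/2446

Pre-subsidy: 701 - P = -239 + 9P gives P* = 94, Q* = 607.
With the rebate, buyers effectively pay Pb = Ps − 5, where Ps is the price sellers receive.
Demand in terms of Ps becomes Qd = 701 − 1(Ps − 5) = 706 - Ps. Setting this equal to supply: 706 - Ps = -239 + 9Ps, so Ps = 94.5.
Buyers pay Pb = 94.5 − 5 = 89.5; Q' = -239 + 9·94.5 = 611.5.
ΔCS = ½(607 + 611.5)(94 − 89.5) = 2741.625; ΔPS = ½(607 + 611.5)(94.5 − 94) = 304.625.
Government spending = 5 × 611.5 = 3057.5.
DWL = ½ × 5 × (611.5 − 607) = 11.25; fraction = 11.25 / 3057.5 = 9/2446.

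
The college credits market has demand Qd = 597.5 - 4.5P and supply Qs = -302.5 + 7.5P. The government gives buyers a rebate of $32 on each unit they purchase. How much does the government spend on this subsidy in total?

Pre-subsidy: 597.5 - 4.5P = -302.5 + 7.5P gives P* = 75, Q* = 260.
With the rebate, buyers effectively pay Pb = Ps − 32, where Ps is the price sellers receive.
Demand in terms of Ps becomes Qd = 597.5 − 4.5(Ps − 32) = 741.5 - 4.5Ps. Setting this equal to supply: 741.5 - 4.5Ps = -302.5 + 7.5Ps, so Ps = 87.
Buyers pay Pb = 87 − 32 = 55; Q' = -302.5 + 7.5·87 = 350.
Government outlay = subsidy × quantity = 32 × 350 = 11200.

Government cost = $11200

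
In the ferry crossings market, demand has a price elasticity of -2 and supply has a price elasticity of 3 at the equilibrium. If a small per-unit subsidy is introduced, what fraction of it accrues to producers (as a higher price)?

Producer share = 0.4

For a small subsidy around the equilibrium, the benefit split depends on the relative slopes, which at a point are proportional to the elasticities.
Buyer share = εs/(εs + |εd|) = 3/(3 + 2) = 0.6; seller share = |εd|/(εs + |εd|) = 0.4.
So producers capture 0.4 of the subsidy.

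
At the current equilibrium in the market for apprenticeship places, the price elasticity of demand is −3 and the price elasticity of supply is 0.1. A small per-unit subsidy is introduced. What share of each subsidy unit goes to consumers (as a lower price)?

For a small subsidy around the equilibrium, the benefit split depends on the relative slopes, which at a point are proportional to the elasticities.
Buyer share = εs/(εs + |εd|) = 0.1/(0.1 + 3) = 1/31; seller share = |εd|/(εs + |εd|) = 30/31.

Consumer share = 1/31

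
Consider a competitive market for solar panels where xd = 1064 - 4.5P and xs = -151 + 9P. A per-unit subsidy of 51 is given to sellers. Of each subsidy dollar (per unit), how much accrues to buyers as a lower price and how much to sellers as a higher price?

Pre-subsidy: 1064 - 4.5P = -151 + 9P gives P* = 90, x* = 659.
With the subsidy, sellers receive Ps = Pb + 51 for each unit, where Pb is the price buyers pay.
Supply in terms of Pb becomes xs = -151 + 9(Pb + 51) = 308 + 9Pb. Setting this equal to demand: 1064 - 4.5Pb = 308 + 9Pb, so Pb = 56.
Sellers receive Ps = 56 + 51 = 107; x' = 1064 − 4.5·56 = 812.
Buyers' price falls by P* − Pb = 90 − 56 = 34; sellers' price rises by Ps − P* = 107 − 90 = 17.

Buyers gain 34 per unit; sellers gain 17 per unit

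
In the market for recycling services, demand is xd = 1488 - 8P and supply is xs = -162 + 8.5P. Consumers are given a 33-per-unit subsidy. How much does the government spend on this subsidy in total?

Government cost = 27192

Pre-subsidy: 1488 - 8P = -162 + 8.5P gives P* = 100, x* = 688.
With the rebate, buyers effectively pay Pb = Ps − 33, where Ps is the price sellers receive.
Demand in terms of Ps becomes xd = 1488 − 8(Ps − 33) = 1752 - 8Ps. Setting this equal to supply: 1752 - 8Ps = -162 + 8.5Ps, so Ps = 116.
Buyers pay Pb = 116 − 33 = 83; x' = -162 + 8.5·116 = 824.
Government outlay = subsidy × quantity = 33 × 824 = 27192.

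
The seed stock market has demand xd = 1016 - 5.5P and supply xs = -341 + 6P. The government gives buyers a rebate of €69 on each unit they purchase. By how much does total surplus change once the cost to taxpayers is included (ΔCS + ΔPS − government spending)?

Net change in total surplus = -€6831

Pre-subsidy: 1016 - 5.5P = -341 + 6P gives P* = 118, x* = 367.
With the rebate, buyers effectively pay Pb = Ps − 69, where Ps is the price sellers receive.
Demand in terms of Ps becomes xd = 1016 − 5.5(Ps − 69) = 1395.5 - 5.5Ps. Setting this equal to supply: 1395.5 - 5.5Ps = -341 + 6Ps, so Ps = 151.
Buyers pay Pb = 151 − 69 = 82; x' = -341 + 6·151 = 565.
ΔCS = ½(367 + 565)(118 − 82) = 16776; ΔPS = ½(367 + 565)(151 − 118) = 15378.
Government spending = 69 × 565 = 38985.
Net change = 16776 + 15378 − 38985 = -6831. The loss equals the DWL triangle ½·69·198.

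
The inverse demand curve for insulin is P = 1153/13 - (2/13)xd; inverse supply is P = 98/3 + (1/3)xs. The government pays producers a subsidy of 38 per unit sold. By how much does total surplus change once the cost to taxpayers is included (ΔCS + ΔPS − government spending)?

Pre-subsidy: 1153/13 - (2/13)x = 98/3 + (1/3)x gives x* = 115 and P* = 71.
With the subsidy, sellers receive Ps = Pb + 38 for each unit, where Pb is the price buyers pay.
On the curves, Pb = 1153/13 - (2/13)x and Ps = 98/3 + (1/3)x; the wedge Ps − Pb = 38 gives 98/3 + (1/3)x − (1153/13 - (2/13)x) = 38, so x' = 193.
Then Pb = 1153/13 − (2/13)·193 = 59 and Ps = 98/3 + (1/3)·193 = 97.
ΔCS = ½(115 + 193)(71 − 59) = 1848; ΔPS = ½(115 + 193)(97 − 71) = 4004.
Government spending = 38 × 193 = 7334.
Net change = 1848 + 4004 − 7334 = -1482. The loss equals the DWL triangle ½·38·78.

Net change in total surplus = -1482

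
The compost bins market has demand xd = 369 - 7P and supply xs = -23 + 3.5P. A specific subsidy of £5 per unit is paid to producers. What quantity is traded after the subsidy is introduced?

Pre-subsidy: 369 - 7P = -23 + 3.5P gives P* = 112/3, x* = 323/3.
With the subsidy, sellers receive Ps = Pb + 5 for each unit, where Pb is the price buyers pay.
Supply in terms of Pb becomes xs = -23 + 3.5(Pb + 5) = -5.5 + 3.5Pb. Setting this equal to demand: 369 - 7Pb = -5.5 + 3.5Pb, so Pb = 107/3.
Sellers receive Ps = 107/3 + 5 = 122/3; x' = 369 − 7·(107/3) = 358/3.

x' = 358/3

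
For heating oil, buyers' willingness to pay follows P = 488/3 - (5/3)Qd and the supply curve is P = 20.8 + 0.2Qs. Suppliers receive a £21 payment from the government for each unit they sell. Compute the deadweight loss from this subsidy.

Pre-subsidy: 488/3 - (5/3)Q = 20.8 + 0.2Q gives Q* = 76 and P* = 36.
With the subsidy, sellers receive Ps = Pb + 21 for each unit, where Pb is the price buyers pay.
On the curves, Pb = 488/3 - (5/3)Q and Ps = 20.8 + 0.2Q; the wedge Ps − Pb = 21 gives 20.8 + 0.2Q − (488/3 - (5/3)Q) = 21, so Q' = 87.25.
Then Pb = 488/3 − (5/3)·87.25 = 17.25 and Ps = 20.8 + 0.2·87.25 = 38.25.
The subsidy expands output by 87.25 − 76 = 11.25 past the efficient level; on those units the gap between marginal cost and willingness to pay runs from 0 up to 21.
DWL = ½ × 21 × 11.25 = 118.125.

Deadweight loss = £118.125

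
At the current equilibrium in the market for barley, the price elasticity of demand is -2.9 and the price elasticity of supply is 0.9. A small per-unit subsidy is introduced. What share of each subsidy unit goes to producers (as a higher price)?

For a small subsidy around the equilibrium, the benefit split depends on the relative slopes, which at a point are proportional to the elasticities.
Buyer share = εs/(εs + |εd|) = 0.9/(0.9 + 2.9) = 9/38; seller share = |εd|/(εs + |εd|) = 29/38.
So producers capture 29/38 of the subsidy.

Producer share = 29/38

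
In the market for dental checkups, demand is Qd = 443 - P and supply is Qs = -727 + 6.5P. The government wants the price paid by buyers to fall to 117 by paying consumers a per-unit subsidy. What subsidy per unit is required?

At a buyer price of 117, quantity demanded is 443 − 1·117 = 326.
Sellers supply 326 only when they receive Ps with -727 + 6.5·Ps = 326, i.e. Ps = 162.
s = Ps − Pb = 162 − 117 = 45.

Required subsidy s = 45 per unit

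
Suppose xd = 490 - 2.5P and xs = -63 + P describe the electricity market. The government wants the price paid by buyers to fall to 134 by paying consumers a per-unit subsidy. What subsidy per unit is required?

Required subsidy s = 84 per unit

At a buyer price of 134, quantity demanded is 490 − 2.5·134 = 155.
Sellers supply 155 only when they receive Ps with -63 + 1·Ps = 155, i.e. Ps = 218.
s = Ps − Pb = 218 − 134 = 84.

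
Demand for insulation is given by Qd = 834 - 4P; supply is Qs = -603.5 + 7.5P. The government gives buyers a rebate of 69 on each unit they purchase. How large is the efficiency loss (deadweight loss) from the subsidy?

Deadweight loss = 6210

Pre-subsidy: 834 - 4P = -603.5 + 7.5P gives P* = 125, Q* = 334.
With the rebate, buyers effectively pay Pb = Ps − 69, where Ps is the price sellers receive.
Demand in terms of Ps becomes Qd = 834 − 4(Ps − 69) = 1110 - 4Ps. Setting this equal to supply: 1110 - 4Ps = -603.5 + 7.5Ps, so Ps = 149.
Buyers pay Pb = 149 − 69 = 80; Q' = -603.5 + 7.5·149 = 514.
The subsidy expands output by 514 − 334 = 180 past the efficient level; on those units the gap between marginal cost and willingness to pay runs from 0 up to 69.
DWL = ½ × 69 × 180 = 6210.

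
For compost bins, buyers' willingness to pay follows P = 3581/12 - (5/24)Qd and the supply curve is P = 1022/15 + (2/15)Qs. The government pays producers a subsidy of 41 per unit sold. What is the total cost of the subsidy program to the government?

Government cost = 32554

Pre-subsidy: 3581/12 - (5/24)Q = 1022/15 + (2/15)Q gives Q* = 674 and P* = 158.
With the subsidy, sellers receive Ps = Pb + 41 for each unit, where Pb is the price buyers pay.
On the curves, Pb = 3581/12 - (5/24)Q and Ps = 1022/15 + (2/15)Q; the wedge Ps − Pb = 41 gives 1022/15 + (2/15)Q − (3581/12 - (5/24)Q) = 41, so Q' = 794.
Then Pb = 3581/12 − (5/24)·794 = 133 and Ps = 1022/15 + (2/15)·794 = 174.
Government outlay = subsidy × quantity = 41 × 794 = 32554.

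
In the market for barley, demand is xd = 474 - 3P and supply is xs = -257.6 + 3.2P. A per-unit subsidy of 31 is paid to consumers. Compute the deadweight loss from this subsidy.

Deadweight loss = 744

Pre-subsidy: 474 - 3P = -257.6 + 3.2P gives P* = 118, x* = 120.
With the rebate, buyers effectively pay Pb = Ps − 31, where Ps is the price sellers receive.
Demand in terms of Ps becomes xd = 474 − 3(Ps − 31) = 567 - 3Ps. Setting this equal to supply: 567 - 3Ps = -257.6 + 3.2Ps, so Ps = 133.
Buyers pay Pb = 133 − 31 = 102; x' = -257.6 + 3.2·133 = 168.
The subsidy expands output by 168 − 120 = 48 past the efficient level; on those units the gap between marginal cost and willingness to pay runs from 0 up to 31.
DWL = ½ × 31 × 48 = 744.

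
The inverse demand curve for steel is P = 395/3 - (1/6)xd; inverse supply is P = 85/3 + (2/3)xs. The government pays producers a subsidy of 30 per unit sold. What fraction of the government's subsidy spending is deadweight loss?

DWL / government spending = 0.1125

Pre-subsidy: 395/3 - (1/6)x = 85/3 + (2/3)x gives x* = 124 and P* = 111.
With the subsidy, sellers receive Ps = Pb + 30 for each unit, where Pb is the price buyers pay.
On the curves, Pb = 395/3 - (1/6)x and Ps = 85/3 + (2/3)x; the wedge Ps − Pb = 30 gives 85/3 + (2/3)x − (395/3 - (1/6)x) = 30, so x' = 160.
Then Pb = 395/3 − (1/6)·160 = 105 and Ps = 85/3 + (2/3)·160 = 135.
ΔCS = ½(124 + 160)(111 − 105) = 852; ΔPS = ½(124 + 160)(135 − 111) = 3408.
Government spending = 30 × 160 = 4800.
DWL = ½ × 30 × (160 − 124) = 540; fraction = 540 / 4800 = 0.1125.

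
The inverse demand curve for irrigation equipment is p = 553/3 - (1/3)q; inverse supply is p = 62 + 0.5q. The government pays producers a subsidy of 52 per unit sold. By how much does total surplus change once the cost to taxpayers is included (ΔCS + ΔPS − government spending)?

Pre-subsidy: 553/3 - (1/3)q = 62 + 0.5q gives q* = 146.8 and p* = 135.4.
With the subsidy, sellers receive ps = pb + 52 for each unit, where pb is the price buyers pay.
On the curves, pb = 553/3 - (1/3)q and ps = 62 + 0.5q; the wedge ps − pb = 52 gives 62 + 0.5q − (553/3 - (1/3)q) = 52, so q' = 209.2.
Then pb = 553/3 − (1/3)·209.2 = 114.6 and ps = 62 + 0.5·209.2 = 166.6.
ΔCS = ½(146.8 + 209.2)(135.4 − 114.6) = 3702.4; ΔPS = ½(146.8 + 209.2)(166.6 − 135.4) = 5553.6.
Government spending = 52 × 209.2 = 10878.4.
Net change = 3702.4 + 5553.6 − 10878.4 = -1622.4. The loss equals the DWL triangle ½·52·62.4.

Net change in total surplus = -1622.4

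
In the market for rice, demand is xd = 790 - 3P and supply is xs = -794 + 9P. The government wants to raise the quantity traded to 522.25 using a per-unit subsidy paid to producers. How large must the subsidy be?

Required subsidy s = 57 per unit

At x = 522.25, invert demand for the buyer price: Pb = (790 − 522.25)/3 = 89.25; invert supply for the seller price: Ps = (522.25 − (-794))/9 = 146.25.
The subsidy must fill the gap: s = Ps − Pb = 146.25 − 89.25 = 57.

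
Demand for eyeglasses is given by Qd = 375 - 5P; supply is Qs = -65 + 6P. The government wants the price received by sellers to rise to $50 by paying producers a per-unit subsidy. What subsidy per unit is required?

Required subsidy s = $22 per unit

At a seller price of 50, quantity supplied is -65 + 6·50 = 235.
Buyers absorb 235 only when they pay Pb with 375 − 5·Pb = 235, i.e. Pb = 28.
s = Ps − Pb = 50 − 28 = 22.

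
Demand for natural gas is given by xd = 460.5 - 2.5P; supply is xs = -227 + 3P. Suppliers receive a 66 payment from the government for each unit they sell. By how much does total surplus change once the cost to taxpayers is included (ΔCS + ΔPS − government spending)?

Net change in total surplus = -2970

Pre-subsidy: 460.5 - 2.5P = -227 + 3P gives P* = 125, x* = 148.
With the subsidy, sellers receive Ps = Pb + 66 for each unit, where Pb is the price buyers pay.
Supply in terms of Pb becomes xs = -227 + 3(Pb + 66) = -29 + 3Pb. Setting this equal to demand: 460.5 - 2.5Pb = -29 + 3Pb, so Pb = 89.
Sellers receive Ps = 89 + 66 = 155; x' = 460.5 − 2.5·89 = 238.
ΔCS = ½(148 + 238)(125 − 89) = 6948; ΔPS = ½(148 + 238)(155 − 125) = 5790.
Government spending = 66 × 238 = 15708.
Net change = 6948 + 5790 − 15708 = -2970. The loss equals the DWL triangle ½·66·90.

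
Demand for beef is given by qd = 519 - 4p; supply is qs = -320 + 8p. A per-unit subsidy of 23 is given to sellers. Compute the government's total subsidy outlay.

Government cost = 20746/3

Pre-subsidy: 519 - 4p = -320 + 8p gives p* = 839/12, q* = 718/3.
With the subsidy, sellers receive ps = pb + 23 for each unit, where pb is the price buyers pay.
Supply in terms of pb becomes qs = -320 + 8(pb + 23) = -136 + 8pb. Setting this equal to demand: 519 - 4pb = -136 + 8pb, so pb = 655/12.
Sellers receive ps = 655/12 + 23 = 931/12; q' = 519 − 4·(655/12) = 902/3.
Government outlay = subsidy × quantity = 23 × 902/3 = 20746/3.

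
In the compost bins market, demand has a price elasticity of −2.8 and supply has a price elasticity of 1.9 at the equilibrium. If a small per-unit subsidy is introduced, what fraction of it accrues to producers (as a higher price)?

For a small subsidy around the equilibrium, the benefit split depends on the relative slopes, which at a point are proportional to the elasticities.
Buyer share = εs/(εs + |εd|) = 1.9/(1.9 + 2.8) = 19/47; seller share = |εd|/(εs + |εd|) = 28/47.
So producers capture 28/47 of the subsidy.

Producer share = 28/47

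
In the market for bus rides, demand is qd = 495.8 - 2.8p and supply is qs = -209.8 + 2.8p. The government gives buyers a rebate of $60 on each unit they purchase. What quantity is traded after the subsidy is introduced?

Pre-subsidy: 495.8 - 2.8p = -209.8 + 2.8p gives p* = 126, q* = 143.
With the rebate, buyers effectively pay pb = ps − 60, where ps is the price sellers receive.
Demand in terms of ps becomes qd = 495.8 − 2.8(ps − 60) = 663.8 - 2.8ps. Setting this equal to supply: 663.8 - 2.8ps = -209.8 + 2.8ps, so ps = 156.
Buyers pay pb = 156 − 60 = 96; q' = -209.8 + 2.8·156 = 227.

q' = 227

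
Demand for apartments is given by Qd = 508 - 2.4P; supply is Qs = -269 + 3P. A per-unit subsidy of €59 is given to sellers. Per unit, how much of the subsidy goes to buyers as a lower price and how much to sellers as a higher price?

Buyers gain 295/9 per unit; sellers gain 236/9 per unit

Pre-subsidy: 508 - 2.4P = -269 + 3P gives P* = 1295/9, Q* = 488/3.
With the subsidy, sellers receive Ps = Pb + 59 for each unit, where Pb is the price buyers pay.
Supply in terms of Pb becomes Qs = -269 + 3(Pb + 59) = -92 + 3Pb. Setting this equal to demand: 508 - 2.4Pb = -92 + 3Pb, so Pb = 1000/9.
Sellers receive Ps = 1000/9 + 59 = 1531/9; Q' = 508 − 2.4·(1000/9) = 724/3.
Buyers' price falls by P* − Pb = 1295/9 − 1000/9 = 295/9; sellers' price rises by Ps − P* = 1531/9 − 1295/9 = 236/9.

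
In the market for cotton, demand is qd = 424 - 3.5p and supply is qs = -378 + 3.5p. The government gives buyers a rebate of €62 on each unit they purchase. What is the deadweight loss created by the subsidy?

Deadweight loss = €3363.5

Pre-subsidy: 424 - 3.5p = -378 + 3.5p gives p* = 802/7, q* = 23.
With the rebate, buyers effectively pay pb = ps − 62, where ps is the price sellers receive.
Demand in terms of ps becomes qd = 424 − 3.5(ps − 62) = 641 - 3.5ps. Setting this equal to supply: 641 - 3.5ps = -378 + 3.5ps, so ps = 1019/7.
Buyers pay pb = 1019/7 − 62 = 585/7; q' = -378 + 3.5·(1019/7) = 131.5.
The subsidy expands output by 131.5 − 23 = 108.5 past the efficient level; on those units the gap between marginal cost and willingness to pay runs from 0 up to 62.
DWL = ½ × 62 × 108.5 = 3363.5.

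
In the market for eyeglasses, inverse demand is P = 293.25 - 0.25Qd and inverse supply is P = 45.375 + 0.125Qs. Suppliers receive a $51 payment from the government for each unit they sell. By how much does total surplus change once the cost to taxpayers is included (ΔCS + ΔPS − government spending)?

Net change in total surplus = -$3468

Pre-subsidy: 293.25 - 0.25Q = 45.375 + 0.125Q gives Q* = 661 and P* = 128.
With the subsidy, sellers receive Ps = Pb + 51 for each unit, where Pb is the price buyers pay.
On the curves, Pb = 293.25 - 0.25Q and Ps = 45.375 + 0.125Q; the wedge Ps − Pb = 51 gives 45.375 + 0.125Q − (293.25 - 0.25Q) = 51, so Q' = 797.
Then Pb = 293.25 − 0.25·797 = 94 and Ps = 45.375 + 0.125·797 = 145.
ΔCS = ½(661 + 797)(128 − 94) = 24786; ΔPS = ½(661 + 797)(145 − 128) = 12393.
Government spending = 51 × 797 = 40647.
Net change = 24786 + 12393 − 40647 = -3468. The loss equals the DWL triangle ½·51·136.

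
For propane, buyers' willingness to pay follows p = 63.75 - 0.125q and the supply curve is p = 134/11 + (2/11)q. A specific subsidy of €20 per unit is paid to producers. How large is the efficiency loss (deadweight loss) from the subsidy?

Pre-subsidy: 63.75 - 0.125q = 134/11 + (2/11)q gives q* = 4538/27 and p* = 1154/27.
With the subsidy, sellers receive ps = pb + 20 for each unit, where pb is the price buyers pay.
On the curves, pb = 63.75 - 0.125q and ps = 134/11 + (2/11)q; the wedge ps − pb = 20 gives 134/11 + (2/11)q − (63.75 - 0.125q) = 20, so q' = 6298/27.
Then pb = 63.75 − 0.125·(6298/27) = 934/27 and ps = 134/11 + (2/11)·(6298/27) = 1474/27.
The subsidy expands output by 6298/27 − 4538/27 = 1760/27 past the efficient level; on those units the gap between marginal cost and willingness to pay runs from 0 up to 20.
DWL = ½ × 20 × 1760/27 = 17600/27.

Deadweight loss = 17600/27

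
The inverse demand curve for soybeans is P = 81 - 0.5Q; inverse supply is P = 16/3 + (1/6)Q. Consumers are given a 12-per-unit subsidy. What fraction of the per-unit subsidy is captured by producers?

Producer share = 0.25

Pre-subsidy: 81 - 0.5Q = 16/3 + (1/6)Q gives Q* = 113.5 and P* = 24.25.
With the rebate, buyers effectively pay Pb = Ps − 12, where Ps is the price sellers receive.
On the curves, Pb = 81 - 0.5Q and Ps = 16/3 + (1/6)Q; the wedge Ps − Pb = 12 gives 16/3 + (1/6)Q − (81 - 0.5Q) = 12, so Q' = 131.5.
Then Pb = 81 − 0.5·131.5 = 15.25 and Ps = 16/3 + (1/6)·131.5 = 27.25.
Buyers' price falls by P* − Pb = 24.25 − 15.25 = 9; sellers' price rises by Ps − P* = 27.25 − 24.25 = 3.
So producers capture 3/12 = 0.25 of each unit of subsidy.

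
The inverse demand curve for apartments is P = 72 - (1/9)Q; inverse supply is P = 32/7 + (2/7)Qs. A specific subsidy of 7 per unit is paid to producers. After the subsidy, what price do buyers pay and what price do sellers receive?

Buyers pay 51.16; sellers receive 58.16

Pre-subsidy: 72 - (1/9)Q = 32/7 + (2/7)Q gives Q* = 169.92 and P* = 53.12.
With the subsidy, sellers receive Ps = Pb + 7 for each unit, where Pb is the price buyers pay.
On the curves, Pb = 72 - (1/9)Q and Ps = 32/7 + (2/7)Q; the wedge Ps − Pb = 7 gives 32/7 + (2/7)Q − (72 - (1/9)Q) = 7, so Q' = 187.56.
Then Pb = 72 − (1/9)·187.56 = 51.16 and Ps = 32/7 + (2/7)·187.56 = 58.16.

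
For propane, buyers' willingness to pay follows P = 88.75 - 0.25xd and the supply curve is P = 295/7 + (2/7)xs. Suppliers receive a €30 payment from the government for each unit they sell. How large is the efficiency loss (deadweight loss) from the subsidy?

Deadweight loss = €840

Pre-subsidy: 88.75 - 0.25x = 295/7 + (2/7)x gives x* = 87 and P* = 67.
With the subsidy, sellers receive Ps = Pb + 30 for each unit, where Pb is the price buyers pay.
On the curves, Pb = 88.75 - 0.25x and Ps = 295/7 + (2/7)x; the wedge Ps − Pb = 30 gives 295/7 + (2/7)x − (88.75 - 0.25x) = 30, so x' = 143.
Then Pb = 88.75 − 0.25·143 = 53 and Ps = 295/7 + (2/7)·143 = 83.
The subsidy expands output by 143 − 87 = 56 past the efficient level; on those units the gap between marginal cost and willingness to pay runs from 0 up to 30.
DWL = ½ × 30 × 56 = 840.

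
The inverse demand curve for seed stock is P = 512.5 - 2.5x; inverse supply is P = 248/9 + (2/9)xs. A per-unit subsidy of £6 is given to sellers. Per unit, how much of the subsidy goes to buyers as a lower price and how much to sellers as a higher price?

Pre-subsidy: 512.5 - 2.5x = 248/9 + (2/9)x gives x* = 1247/7 and P* = 470/7.
With the subsidy, sellers receive Ps = Pb + 6 for each unit, where Pb is the price buyers pay.
On the curves, Pb = 512.5 - 2.5x and Ps = 248/9 + (2/9)x; the wedge Ps − Pb = 6 gives 248/9 + (2/9)x − (512.5 - 2.5x) = 6, so x' = 8837/49.
Then Pb = 512.5 − 2.5·(8837/49) = 3020/49 and Ps = 248/9 + (2/9)·(8837/49) = 3314/49.
Buyers' price falls by P* − Pb = 470/7 − 3020/49 = 270/49; sellers' price rises by Ps − P* = 3314/49 − 470/7 = 24/49.

Buyers gain 270/49 per unit; sellers gain 24/49 per unit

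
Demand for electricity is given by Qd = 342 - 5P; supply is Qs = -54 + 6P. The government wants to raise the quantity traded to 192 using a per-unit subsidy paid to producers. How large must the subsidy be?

At Q = 192, invert demand for the buyer price: Pb = (342 − 192)/5 = 30; invert supply for the seller price: Ps = (192 − (-54))/6 = 41.
The subsidy must fill the gap: s = Ps − Pb = 41 − 30 = 11.

Required subsidy s = 11 per unit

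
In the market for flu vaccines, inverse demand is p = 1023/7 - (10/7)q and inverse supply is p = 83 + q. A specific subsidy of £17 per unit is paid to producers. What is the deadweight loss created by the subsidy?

Deadweight loss = £59.5

Pre-subsidy: 1023/7 - (10/7)q = 83 + q gives q* = 26 and p* = 109.
With the subsidy, sellers receive ps = pb + 17 for each unit, where pb is the price buyers pay.
On the curves, pb = 1023/7 - (10/7)q and ps = 83 + q; the wedge ps − pb = 17 gives 83 + q − (1023/7 - (10/7)q) = 17, so q' = 33.
Then pb = 1023/7 − (10/7)·33 = 99 and ps = 83 + 1·33 = 116.
The subsidy expands output by 33 − 26 = 7 past the efficient level; on those units the gap between marginal cost and willingness to pay runs from 0 up to 17.
DWL = ½ × 17 × 7 = 59.5.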